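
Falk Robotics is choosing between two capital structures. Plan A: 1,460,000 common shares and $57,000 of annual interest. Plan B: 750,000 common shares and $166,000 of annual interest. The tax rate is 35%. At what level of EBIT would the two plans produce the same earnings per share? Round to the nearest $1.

At indifference, (EBIT − 57,000)(1 − t)/1,460,000 = (EBIT − 166,000)(1 − t)/750,000.
Cancelling (1 − t) and cross-multiplying: 750,000·(EBIT − 57,000) = 1,460,000·(EBIT − 166,000).
EBIT × (1,460,000 − 750,000) = 166,000 × 1,460,000 − 57,000 × 750,000 = 199,610,000,000, so EBIT = 199,610,000,000 ÷ 710,000 = 281,140.85.

$281,141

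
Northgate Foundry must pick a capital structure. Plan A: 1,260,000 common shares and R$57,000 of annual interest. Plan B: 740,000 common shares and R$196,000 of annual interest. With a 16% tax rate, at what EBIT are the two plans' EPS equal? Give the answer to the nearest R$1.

R$393,808

Set EPS_A = EPS_B: (EBIT − R$57,000)(1 − 0.16) ÷ 1,260,000 = (EBIT − R$196,000)(1 − 0.16) ÷ 740,000.
The (1 − t) factor cancels: (EBIT − 57,000) × 740,000 = (EBIT − 196,000) × 1,260,000.
EBIT × (1,260,000 − 740,000) = 196,000 × 1,260,000 − 57,000 × 740,000 = 204,780,000,000, so EBIT = 204,780,000,000 ÷ 520,000 = 393,807.69.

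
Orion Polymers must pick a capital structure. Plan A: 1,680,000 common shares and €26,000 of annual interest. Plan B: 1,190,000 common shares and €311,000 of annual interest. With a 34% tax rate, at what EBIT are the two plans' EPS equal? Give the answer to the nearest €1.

€1,003,143

At indifference, (EBIT − 26,000)(1 − t)/1,680,000 = (EBIT − 311,000)(1 − t)/1,190,000.
Cancelling (1 − t) and cross-multiplying: 1,190,000·(EBIT − 26,000) = 1,680,000·(EBIT − 311,000).
EBIT × (1,680,000 − 1,190,000) = 311,000 × 1,680,000 − 26,000 × 1,190,000 = 491,540,000,000, so EBIT = 491,540,000,000 ÷ 490,000 = 1,003,142.86.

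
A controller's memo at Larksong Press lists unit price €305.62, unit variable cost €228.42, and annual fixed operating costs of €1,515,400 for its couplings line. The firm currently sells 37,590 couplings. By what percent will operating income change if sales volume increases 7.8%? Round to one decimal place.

Total contribution margin = 37,590 × €77.20 = €2,901,948.00.
EBIT = €2,901,948.00 − €1,515,400 = €1,386,548.00.
Degree of operating leverage = €2,901,948.00 / €1,386,548.00 = 2.0929.
Operating income changes by 2.0929 × +7.8% = +16.3%.

+16.3%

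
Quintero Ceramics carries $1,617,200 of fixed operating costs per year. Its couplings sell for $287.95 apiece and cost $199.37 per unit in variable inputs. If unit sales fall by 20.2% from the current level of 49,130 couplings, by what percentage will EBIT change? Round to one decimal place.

Total contribution margin = 49,130 × $88.58 = $4,351,935.40.
Subtracting fixed costs: EBIT = $4,351,935.40 − $1,617,200 = $2,734,735.40.
Degree of operating leverage = $4,351,935.40 / $2,734,735.40 = 1.5914.
%ΔEBIT = DOL × %ΔSales = 1.5914 × -20.2% = -32.1%.

-32.1%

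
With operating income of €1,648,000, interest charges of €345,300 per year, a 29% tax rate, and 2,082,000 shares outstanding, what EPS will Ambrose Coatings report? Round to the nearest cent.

Interest = €345,300.00, so EBT = €1,648,000 − €345,300.00 = €1,302,700.00.
Net income = €1,302,700.00 × (1 − 0.29) = €924,917.00.
Per share: €924,917.00 / 2,082,000 shares = €0.44.

€0.44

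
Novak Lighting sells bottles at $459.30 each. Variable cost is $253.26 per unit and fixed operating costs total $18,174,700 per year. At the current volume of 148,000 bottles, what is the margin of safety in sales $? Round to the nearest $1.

$27,461,744

Each unit contributes $459.30 − $253.26 = $206.04. Break-even units = $18,174,700 ÷ $206.04 = 88,209.57; break-even revenue = 88,209.57 × $459.30 = $40,514,655.94.
Current sales = 148,000 × $459.30 = $67,976,400.00.
Margin of safety = $67,976,400.00 − $40,514,655.94 = $27,461,744.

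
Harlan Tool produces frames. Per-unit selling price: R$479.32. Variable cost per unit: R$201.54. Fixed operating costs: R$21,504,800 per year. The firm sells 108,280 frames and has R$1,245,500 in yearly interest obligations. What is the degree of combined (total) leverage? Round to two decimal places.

Total contribution margin = 108,280 × R$277.78 = R$30,078,018.40.
Subtracting fixed costs: EBIT = R$30,078,018.40 − R$21,504,800 = R$8,573,218.40. Interest = R$1,245,500.00, so EBIT − I = R$7,327,718.40.
DCL = contribution ÷ (EBIT − I) = R$30,078,018.40 ÷ R$7,327,718.40 = 4.1047.

4.10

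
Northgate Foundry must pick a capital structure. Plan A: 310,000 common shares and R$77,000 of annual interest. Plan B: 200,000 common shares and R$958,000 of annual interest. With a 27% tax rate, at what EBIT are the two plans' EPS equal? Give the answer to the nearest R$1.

Set EPS_A = EPS_B: (EBIT − R$77,000)(1 − 0.27) ÷ 310,000 = (EBIT − R$958,000)(1 − 0.27) ÷ 200,000.
The (1 − t) factor cancels: (EBIT − 77,000) × 200,000 = (EBIT − 958,000) × 310,000.
EBIT × (310,000 − 200,000) = 958,000 × 310,000 − 77,000 × 200,000 = 281,580,000,000, so EBIT = 281,580,000,000 ÷ 110,000 = 2,559,818.18.

R$2,559,818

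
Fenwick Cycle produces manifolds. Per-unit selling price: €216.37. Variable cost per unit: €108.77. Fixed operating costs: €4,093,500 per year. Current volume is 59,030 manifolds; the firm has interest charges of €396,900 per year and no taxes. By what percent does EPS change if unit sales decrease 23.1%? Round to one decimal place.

-78.8%

At 59,030 units, contribution = 59,030 × €107.60 = €6,351,628.00.
EBIT = €6,351,628.00 − €4,093,500 = €2,258,128.00.
Interest = €396,900.00, so EBIT − I = €1,861,228.00.
DCL = total CM / (EBIT − I) = €6,351,628.00 / €1,861,228.00 = 3.4126.
%ΔEPS = DCL × %ΔSales = 3.4126 × -23.1% = -78.8%.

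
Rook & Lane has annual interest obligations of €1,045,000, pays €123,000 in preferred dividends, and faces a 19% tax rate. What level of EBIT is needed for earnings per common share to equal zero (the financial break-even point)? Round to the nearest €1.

€1,196,852

Grossing the preferred dividend up to pre-tax terms: €123,000 / (1 − 0.19) = €151,851.85.
Financial break-even EBIT = interest + D_p ÷ (1 − t) = €1,045,000 + €151,851.85 = €1,196,851.85.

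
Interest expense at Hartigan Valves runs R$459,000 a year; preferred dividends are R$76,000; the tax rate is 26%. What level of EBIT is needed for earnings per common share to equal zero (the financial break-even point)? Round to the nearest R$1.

R$561,703

Preferred dividends are paid after tax, so their pre-tax equivalent is R$76,000 ÷ (1 − 0.26) = R$102,702.70.
Financial break-even EBIT = interest + D_p ÷ (1 − t) = R$459,000 + R$102,702.70 = R$561,702.70.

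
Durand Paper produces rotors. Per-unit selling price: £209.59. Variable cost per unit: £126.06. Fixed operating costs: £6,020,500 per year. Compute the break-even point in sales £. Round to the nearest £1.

£15,106,388

CM per unit = £209.59 − £126.06 = £83.53; CM ratio = £83.53 / £209.59 = 0.3985.
Break-even sales = FC ÷ CM ratio = £6,020,500 × £209.59 / £83.53 = £15,106,388.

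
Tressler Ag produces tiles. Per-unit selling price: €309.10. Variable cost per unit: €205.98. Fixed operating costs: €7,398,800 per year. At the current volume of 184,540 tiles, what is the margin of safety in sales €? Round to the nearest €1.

Contribution margin per unit = €309.10 − €205.98 = €103.12. Break-even units = €7,398,800 ÷ €103.12 = 71,749.42; break-even revenue = 71,749.42 × €309.10 = €22,177,745.15.
Actual sales revenue = 184,540 × €309.10 = €57,041,314.00.
Margin of safety = €57,041,314.00 − €22,177,745.15 = €34,863,569.

€34,863,569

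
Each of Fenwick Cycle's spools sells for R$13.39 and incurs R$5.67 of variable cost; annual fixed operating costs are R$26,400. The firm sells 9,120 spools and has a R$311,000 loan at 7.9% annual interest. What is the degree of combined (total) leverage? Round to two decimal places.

Contribution at this volume is 9,120 × R$7.72 = R$70,406.40.
Operating income = contribution − fixed costs = R$70,406.40 − R$26,400 = R$44,006.40. Interest = R$24,569.00, so EBIT − I = R$19,437.40.
DCL = contribution ÷ (EBIT − I) = R$70,406.40 ÷ R$19,437.40 = 3.6222.

3.62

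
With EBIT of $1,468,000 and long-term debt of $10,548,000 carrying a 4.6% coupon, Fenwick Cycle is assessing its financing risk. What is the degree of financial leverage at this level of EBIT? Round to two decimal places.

Interest = $485,208.00.
Degree of financial leverage = EBIT / (EBIT − interest) = $1,468,000 / $982,792.00 = 1.4937.

1.49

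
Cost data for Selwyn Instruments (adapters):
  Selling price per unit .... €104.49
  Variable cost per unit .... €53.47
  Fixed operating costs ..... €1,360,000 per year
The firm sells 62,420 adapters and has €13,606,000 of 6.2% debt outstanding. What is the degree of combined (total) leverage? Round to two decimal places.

At 62,420 units, contribution = 62,420 × €51.02 = €3,184,668.40.
Operating income = contribution − fixed costs = €3,184,668.40 − €1,360,000 = €1,824,668.40. Interest = €843,572.00.
DOL = €3,184,668.40 ÷ €1,824,668.40 = 1.7453; DFL = €1,824,668.40 ÷ €981,096.40 = 1.8598.
DCL = DOL × DFL = 1.7453 × 1.8598 = 3.2459.

3.25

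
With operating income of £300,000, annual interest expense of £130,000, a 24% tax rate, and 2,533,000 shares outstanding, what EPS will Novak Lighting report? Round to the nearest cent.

£0.05

Interest = £130,000.00, so EBT = £300,000 − £130,000.00 = £170,000.00.
After tax at 24%: net income = £170,000.00 × 0.76 = £129,200.00.
Per share: £129,200.00 / 2,533,000 shares = £0.05.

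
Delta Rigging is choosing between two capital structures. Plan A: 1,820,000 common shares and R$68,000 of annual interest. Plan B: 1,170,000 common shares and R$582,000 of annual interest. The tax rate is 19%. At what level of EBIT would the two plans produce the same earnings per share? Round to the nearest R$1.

R$1,507,200

At indifference, (EBIT − 68,000)(1 − t)/1,820,000 = (EBIT − 582,000)(1 − t)/1,170,000.
Cancelling (1 − t) and cross-multiplying: 1,170,000·(EBIT − 68,000) = 1,820,000·(EBIT − 582,000).
Solving, EBIT = (582,000·1,820,000 − 68,000·1,170,000) / (1,820,000 − 1,170,000) = 979,680,000,000 / 650,000 = 1,507,200.00.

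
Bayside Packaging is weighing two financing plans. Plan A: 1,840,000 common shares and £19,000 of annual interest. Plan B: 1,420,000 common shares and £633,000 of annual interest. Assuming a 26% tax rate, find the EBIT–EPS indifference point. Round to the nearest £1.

At indifference, (EBIT − 19,000)(1 − t)/1,840,000 = (EBIT − 633,000)(1 − t)/1,420,000.
Cancelling (1 − t) and cross-multiplying: 1,420,000·(EBIT − 19,000) = 1,840,000·(EBIT − 633,000).
EBIT × (1,840,000 − 1,420,000) = 633,000 × 1,840,000 − 19,000 × 1,420,000 = 1,137,740,000,000, so EBIT = 1,137,740,000,000 ÷ 420,000 = 2,708,904.76.

£2,708,905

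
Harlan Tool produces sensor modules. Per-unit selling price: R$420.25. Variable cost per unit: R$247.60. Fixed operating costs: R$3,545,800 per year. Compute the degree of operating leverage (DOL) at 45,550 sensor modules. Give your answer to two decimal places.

1.82

Contribution at this volume is 45,550 × R$172.65 = R$7,864,207.50.
EBIT = R$7,864,207.50 − R$3,545,800 = R$4,318,407.50.
So DOL = total CM / EBIT = R$7,864,207.50 / R$4,318,407.50 = 1.8211.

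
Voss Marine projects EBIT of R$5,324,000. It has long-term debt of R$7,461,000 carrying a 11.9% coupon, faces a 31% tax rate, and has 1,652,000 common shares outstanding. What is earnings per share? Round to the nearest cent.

R$1.85

Pre-tax income = R$5,324,000 − R$887,859.00 = R$4,436,141.00.
After tax at 31%: net income = R$4,436,141.00 × 0.69 = R$3,060,937.29.
EPS = R$3,060,937.29 ÷ 1,652,000 = R$1.85.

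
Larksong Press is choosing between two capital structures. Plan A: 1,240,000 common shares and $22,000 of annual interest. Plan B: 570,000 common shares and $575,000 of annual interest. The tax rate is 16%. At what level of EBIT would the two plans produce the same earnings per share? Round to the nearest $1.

$1,045,463

At indifference, (EBIT − 22,000)(1 − t)/1,240,000 = (EBIT − 575,000)(1 − t)/570,000.
Cancelling (1 − t) and cross-multiplying: 570,000·(EBIT − 22,000) = 1,240,000·(EBIT − 575,000).
EBIT × (1,240,000 − 570,000) = 575,000 × 1,240,000 − 22,000 × 570,000 = 700,460,000,000, so EBIT = 700,460,000,000 ÷ 670,000 = 1,045,462.69.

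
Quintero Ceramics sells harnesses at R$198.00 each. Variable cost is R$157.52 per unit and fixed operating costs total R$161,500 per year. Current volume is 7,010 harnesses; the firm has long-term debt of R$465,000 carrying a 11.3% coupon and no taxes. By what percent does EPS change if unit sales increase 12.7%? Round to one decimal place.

At 7,010 units, contribution = 7,010 × R$40.48 = R$283,764.80.
EBIT = R$283,764.80 − R$161,500 = R$122,264.80.
Interest = R$52,545.00, so EBIT − I = R$69,719.80.
Degree of combined leverage = contribution ÷ (EBIT − I) = R$283,764.80 ÷ R$69,719.80 = 4.0701.
EPS therefore changes by 4.0701 × (+12.7%) = +51.7%.

+51.7%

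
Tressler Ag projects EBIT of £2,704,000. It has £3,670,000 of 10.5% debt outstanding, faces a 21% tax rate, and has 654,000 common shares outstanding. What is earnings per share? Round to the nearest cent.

£2.80

Pre-tax income = £2,704,000 − £385,350.00 = £2,318,650.00.
Net income = £2,318,650.00 × (1 − 0.21) = £1,831,733.50.
Per share: £1,831,733.50 / 654,000 shares = £2.80.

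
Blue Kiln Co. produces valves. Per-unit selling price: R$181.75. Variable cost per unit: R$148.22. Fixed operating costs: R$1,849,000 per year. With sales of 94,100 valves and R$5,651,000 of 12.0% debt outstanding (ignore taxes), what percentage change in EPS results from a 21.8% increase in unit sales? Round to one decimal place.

+109.5%

At 94,100 units, contribution = 94,100 × R$33.53 = R$3,155,173.00.
Operating income = contribution − fixed costs = R$3,155,173.00 − R$1,849,000 = R$1,306,173.00.
After interest of R$678,120.00, pre-tax earnings = R$628,053.00.
DCL = total CM / (EBIT − I) = R$3,155,173.00 / R$628,053.00 = 5.0237.
%ΔEPS = DCL × %ΔSales = 5.0237 × +21.8% = +109.5%.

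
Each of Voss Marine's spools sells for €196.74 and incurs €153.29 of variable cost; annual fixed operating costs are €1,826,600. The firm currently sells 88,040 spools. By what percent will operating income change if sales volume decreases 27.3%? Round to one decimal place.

-52.2%

Total contribution margin = 88,040 × €43.45 = €3,825,338.00.
Subtracting fixed costs: EBIT = €3,825,338.00 − €1,826,600 = €1,998,738.00.
Degree of operating leverage = €3,825,338.00 / €1,998,738.00 = 1.9139.
%ΔEBIT = DOL × %ΔSales = 1.9139 × -27.3% = -52.2%.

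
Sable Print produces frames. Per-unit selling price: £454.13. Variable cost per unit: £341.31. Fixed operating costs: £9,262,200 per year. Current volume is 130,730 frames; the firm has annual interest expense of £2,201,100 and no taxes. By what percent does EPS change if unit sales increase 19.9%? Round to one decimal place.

+89.3%

Contribution at this volume is 130,730 × £112.82 = £14,748,958.60.
Subtracting fixed costs: EBIT = £14,748,958.60 − £9,262,200 = £5,486,758.60.
Interest = £2,201,100.00, so EBIT − I = £3,285,658.60.
Degree of combined leverage = contribution ÷ (EBIT − I) = £14,748,958.60 ÷ £3,285,658.60 = 4.4889.
%ΔEPS = DCL × %ΔSales = 4.4889 × +19.9% = +89.3%.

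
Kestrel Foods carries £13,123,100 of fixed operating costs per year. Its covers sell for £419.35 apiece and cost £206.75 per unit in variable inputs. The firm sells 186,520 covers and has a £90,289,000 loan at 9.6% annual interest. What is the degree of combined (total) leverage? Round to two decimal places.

Total contribution margin = 186,520 × £212.60 = £39,654,152.00.
Subtracting fixed costs: EBIT = £39,654,152.00 − £13,123,100 = £26,531,052.00. Interest = £8,667,744.00.
DOL = £39,654,152.00 ÷ £26,531,052.00 = 1.4946; DFL = £26,531,052.00 ÷ £17,863,308.00 = 1.4852.
DCL = DOL × DFL = 1.4946 × 1.4852 = 2.2198.

2.22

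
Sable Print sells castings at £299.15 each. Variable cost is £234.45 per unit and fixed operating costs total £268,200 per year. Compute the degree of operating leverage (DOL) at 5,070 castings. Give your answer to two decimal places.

At 5,070 units, contribution = 5,070 × £64.70 = £328,029.00.
Subtracting fixed costs: EBIT = £328,029.00 − £268,200 = £59,829.00.
DOL = contribution ÷ EBIT = £328,029.00 ÷ £59,829.00 = 5.4828.

5.48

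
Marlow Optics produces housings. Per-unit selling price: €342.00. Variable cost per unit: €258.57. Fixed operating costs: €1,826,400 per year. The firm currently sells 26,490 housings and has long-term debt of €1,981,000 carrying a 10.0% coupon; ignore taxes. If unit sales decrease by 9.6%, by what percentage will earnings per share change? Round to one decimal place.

Contribution at this volume is 26,490 × €83.43 = €2,210,060.70.
Subtracting fixed costs: EBIT = €2,210,060.70 − €1,826,400 = €383,660.70.
Interest = €198,100.00, so EBIT − I = €185,560.70.
DCL = total CM / (EBIT − I) = €2,210,060.70 / €185,560.70 = 11.9102.
%ΔEPS = DCL × %ΔSales = 11.9102 × -9.6% = -114.3%.

-114.3%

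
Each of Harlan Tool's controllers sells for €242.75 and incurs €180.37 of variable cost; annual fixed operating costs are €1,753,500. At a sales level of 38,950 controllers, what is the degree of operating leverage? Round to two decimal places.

3.59

Total contribution margin = 38,950 × €62.38 = €2,429,701.00.
Subtracting fixed costs: EBIT = €2,429,701.00 − €1,753,500 = €676,201.00.
Degree of operating leverage = €2,429,701.00 / €676,201.00 = 3.5932.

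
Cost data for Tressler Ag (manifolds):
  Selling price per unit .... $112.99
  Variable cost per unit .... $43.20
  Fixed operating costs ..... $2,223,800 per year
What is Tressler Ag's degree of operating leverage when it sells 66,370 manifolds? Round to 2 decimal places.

1.92

At 66,370 units, contribution = 66,370 × $69.79 = $4,631,962.30.
EBIT = $4,631,962.30 − $2,223,800 = $2,408,162.30.
Degree of operating leverage = $4,631,962.30 / $2,408,162.30 = 1.9234.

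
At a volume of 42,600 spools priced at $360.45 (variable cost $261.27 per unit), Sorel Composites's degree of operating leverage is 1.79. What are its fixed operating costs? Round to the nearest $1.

Total contribution margin = 42,600 × $99.18 = $4,225,068.00.
DOL = contribution / EBIT, so EBIT = $4,225,068.00 / 1.79 = $2,360,373.18.
And FC = contribution − EBIT = $4,225,068.00 − $2,360,373.18 = $1,864,695.

$1,864,695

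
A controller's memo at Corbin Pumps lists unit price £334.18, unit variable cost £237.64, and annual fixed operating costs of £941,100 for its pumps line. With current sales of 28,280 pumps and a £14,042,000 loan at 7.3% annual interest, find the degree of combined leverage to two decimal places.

Total contribution margin = 28,280 × £96.54 = £2,730,151.20.
Operating income = contribution − fixed costs = £2,730,151.20 − £941,100 = £1,789,051.20. Interest = £1,025,066.00, so EBIT − I = £763,985.20.
DCL = contribution ÷ (EBIT − I) = £2,730,151.20 ÷ £763,985.20 = 3.5736.

3.57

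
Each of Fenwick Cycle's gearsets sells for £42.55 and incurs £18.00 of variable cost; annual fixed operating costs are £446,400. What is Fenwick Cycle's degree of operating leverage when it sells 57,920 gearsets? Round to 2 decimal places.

1.46

At 57,920 units, contribution = 57,920 × £24.55 = £1,421,936.00.
Subtracting fixed costs: EBIT = £1,421,936.00 − £446,400 = £975,536.00.
So DOL = total CM / EBIT = £1,421,936.00 / £975,536.00 = 1.4576.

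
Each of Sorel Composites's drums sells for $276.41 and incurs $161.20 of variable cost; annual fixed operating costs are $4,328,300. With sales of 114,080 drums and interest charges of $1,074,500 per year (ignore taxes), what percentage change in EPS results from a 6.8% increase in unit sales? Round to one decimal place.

At 114,080 units, contribution = 114,080 × $115.21 = $13,143,156.80.
Subtracting fixed costs: EBIT = $13,143,156.80 − $4,328,300 = $8,814,856.80.
Interest = $1,074,500.00, so EBIT − I = $7,740,356.80.
Degree of combined leverage = contribution ÷ (EBIT − I) = $13,143,156.80 ÷ $7,740,356.80 = 1.6980.
%ΔEPS = DCL × %ΔSales = 1.6980 × +6.8% = +11.5%.

+11.5%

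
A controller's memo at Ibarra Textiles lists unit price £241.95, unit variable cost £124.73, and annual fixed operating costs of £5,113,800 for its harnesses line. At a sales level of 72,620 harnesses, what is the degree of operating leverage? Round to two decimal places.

2.50

Total contribution margin = 72,620 × £117.22 = £8,512,516.40.
Operating income = contribution − fixed costs = £8,512,516.40 − £5,113,800 = £3,398,716.40.
So DOL = total CM / EBIT = £8,512,516.40 / £3,398,716.40 = 2.5046.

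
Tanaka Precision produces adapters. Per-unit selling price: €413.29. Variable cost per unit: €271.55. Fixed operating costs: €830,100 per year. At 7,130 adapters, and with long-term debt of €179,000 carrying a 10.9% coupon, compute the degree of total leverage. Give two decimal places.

At 7,130 units, contribution = 7,130 × €141.74 = €1,010,606.20.
EBIT = €1,010,606.20 − €830,100 = €180,506.20. Interest = €19,511.00.
DOL = €1,010,606.20 ÷ €180,506.20 = 5.5987; DFL = €180,506.20 ÷ €160,995.20 = 1.1212.
DCL = DOL × DFL = 5.5987 × 1.1212 = 6.2773.

6.28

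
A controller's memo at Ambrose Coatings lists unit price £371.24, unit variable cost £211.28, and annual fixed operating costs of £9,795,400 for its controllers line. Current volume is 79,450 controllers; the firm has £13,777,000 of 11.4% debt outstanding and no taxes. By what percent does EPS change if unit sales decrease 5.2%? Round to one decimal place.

Total contribution margin = 79,450 × £159.96 = £12,708,822.00.
EBIT = £12,708,822.00 − £9,795,400 = £2,913,422.00.
After interest of £1,570,578.00, pre-tax earnings = £1,342,844.00.
DCL = total CM / (EBIT − I) = £12,708,822.00 / £1,342,844.00 = 9.4641.
%ΔEPS = DCL × %ΔSales = 9.4641 × -5.2% = -49.2%.

-49.2%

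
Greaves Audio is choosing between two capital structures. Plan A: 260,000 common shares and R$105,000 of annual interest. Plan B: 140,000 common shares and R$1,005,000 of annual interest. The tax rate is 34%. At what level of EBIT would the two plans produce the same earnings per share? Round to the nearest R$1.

R$2,055,000

Set EPS_A = EPS_B: (EBIT − R$105,000)(1 − 0.34) ÷ 260,000 = (EBIT − R$1,005,000)(1 − 0.34) ÷ 140,000.
The (1 − t) factor cancels: (EBIT − 105,000) × 140,000 = (EBIT − 1,005,000) × 260,000.
Solving, EBIT = (1,005,000·260,000 − 105,000·140,000) / (260,000 − 140,000) = 246,600,000,000 / 120,000 = 2,055,000.00.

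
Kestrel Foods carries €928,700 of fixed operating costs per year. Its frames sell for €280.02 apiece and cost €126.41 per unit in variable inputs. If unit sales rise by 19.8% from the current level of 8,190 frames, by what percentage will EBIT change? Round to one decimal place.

+75.6%

Contribution at this volume is 8,190 × €153.61 = €1,258,065.90.
Operating income = contribution − fixed costs = €1,258,065.90 − €928,700 = €329,365.90.
DOL = contribution ÷ EBIT = €1,258,065.90 ÷ €329,365.90 = 3.8197.
%ΔEBIT = DOL × %ΔSales = 3.8197 × +19.8% = +75.6%.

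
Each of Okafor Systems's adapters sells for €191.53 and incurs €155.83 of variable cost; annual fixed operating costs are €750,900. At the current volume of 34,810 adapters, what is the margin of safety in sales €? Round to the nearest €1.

€2,638,591

Contribution margin per unit = €191.53 − €155.83 = €35.70. Break-even units = €750,900 ÷ €35.70 = 21,033.61; break-even revenue = 21,033.61 × €191.53 = €4,028,567.98.
Actual sales revenue = 34,810 × €191.53 = €6,667,159.30.
Margin of safety = €6,667,159.30 − €4,028,567.98 = €2,638,591.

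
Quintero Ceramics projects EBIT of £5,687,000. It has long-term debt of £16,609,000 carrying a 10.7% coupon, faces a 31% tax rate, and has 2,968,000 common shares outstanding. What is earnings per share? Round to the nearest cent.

£0.91

Interest = £1,777,163.00, so EBT = £5,687,000 − £1,777,163.00 = £3,909,837.00.
After tax at 31%: net income = £3,909,837.00 × 0.69 = £2,697,787.53.
Per share: £2,697,787.53 / 2,968,000 shares = £0.91.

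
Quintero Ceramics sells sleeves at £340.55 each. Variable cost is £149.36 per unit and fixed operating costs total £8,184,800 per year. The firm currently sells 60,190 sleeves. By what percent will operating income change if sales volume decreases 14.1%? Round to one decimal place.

-48.8%

Total contribution margin = 60,190 × £191.19 = £11,507,726.10.
Operating income = contribution − fixed costs = £11,507,726.10 − £8,184,800 = £3,322,926.10.
Degree of operating leverage = £11,507,726.10 / £3,322,926.10 = 3.4631.
Operating income changes by 3.4631 × -14.1% = -48.8%.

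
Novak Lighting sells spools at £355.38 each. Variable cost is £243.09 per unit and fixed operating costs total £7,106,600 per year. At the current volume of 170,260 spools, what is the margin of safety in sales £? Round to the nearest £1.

Unit CM = price − variable cost = £355.38 − £243.09 = £112.29. Break-even units = £7,106,600 ÷ £112.29 = 63,287.92; break-even revenue = 63,287.92 × £355.38 = £22,491,259.31.
Current sales = 170,260 × £355.38 = £60,506,998.80.
Margin of safety = £60,506,998.80 − £22,491,259.31 = £38,015,739.

£38,015,739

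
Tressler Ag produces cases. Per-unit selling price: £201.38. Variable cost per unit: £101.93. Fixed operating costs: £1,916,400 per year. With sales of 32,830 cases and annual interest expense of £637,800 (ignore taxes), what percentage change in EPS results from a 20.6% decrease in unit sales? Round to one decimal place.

Total contribution margin = 32,830 × £99.45 = £3,264,943.50.
Operating income = contribution − fixed costs = £3,264,943.50 − £1,916,400 = £1,348,543.50.
Interest = £637,800.00, so EBIT − I = £710,743.50.
DCL = total CM / (EBIT − I) = £3,264,943.50 / £710,743.50 = 4.5937.
EPS therefore changes by 4.5937 × (-20.6%) = -94.6%.

-94.6%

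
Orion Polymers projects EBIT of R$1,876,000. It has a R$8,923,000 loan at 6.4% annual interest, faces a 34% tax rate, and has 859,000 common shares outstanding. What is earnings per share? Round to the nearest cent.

R$1.00

Pre-tax income = R$1,876,000 − R$571,072.00 = R$1,304,928.00.
After tax at 34%: net income = R$1,304,928.00 × 0.66 = R$861,252.48.
EPS = R$861,252.48 ÷ 859,000 = R$1.00.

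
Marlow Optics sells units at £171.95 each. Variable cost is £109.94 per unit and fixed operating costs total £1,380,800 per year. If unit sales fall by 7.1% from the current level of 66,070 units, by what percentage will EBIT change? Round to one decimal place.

Contribution at this volume is 66,070 × £62.01 = £4,097,000.70.
Subtracting fixed costs: EBIT = £4,097,000.70 − £1,380,800 = £2,716,200.70.
Degree of operating leverage = £4,097,000.70 / £2,716,200.70 = 1.5084.
So EBIT moves 1.5084 × (-7.1%) = -10.7%.

-10.7%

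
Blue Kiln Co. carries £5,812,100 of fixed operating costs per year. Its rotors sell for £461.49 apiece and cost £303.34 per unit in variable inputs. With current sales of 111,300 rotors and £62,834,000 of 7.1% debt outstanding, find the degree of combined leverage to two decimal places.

At 111,300 units, contribution = 111,300 × £158.15 = £17,602,095.00.
Operating income = contribution − fixed costs = £17,602,095.00 − £5,812,100 = £11,789,995.00. Interest = £4,461,214.00, so EBIT − I = £7,328,781.00.
Degree of total leverage = total CM / (EBIT − interest) = £17,602,095.00 / £7,328,781.00 = 2.4018.

2.40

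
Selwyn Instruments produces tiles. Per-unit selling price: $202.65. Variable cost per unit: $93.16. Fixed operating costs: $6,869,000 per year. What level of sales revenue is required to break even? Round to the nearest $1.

CM per unit = $202.65 − $93.16 = $109.49; CM ratio = $109.49 / $202.65 = 0.5403.
Break-even sales = FC ÷ CM ratio = $6,869,000 × $202.65 / $109.49 = $12,713,516.

$12,713,516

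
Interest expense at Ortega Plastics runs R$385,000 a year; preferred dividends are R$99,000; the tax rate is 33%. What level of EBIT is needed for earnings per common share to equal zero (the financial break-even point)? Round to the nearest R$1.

R$532,761

Grossing the preferred dividend up to pre-tax terms: R$99,000 / (1 − 0.33) = R$147,761.19.
Financial break-even EBIT = interest + D_p ÷ (1 − t) = R$385,000 + R$147,761.19 = R$532,761.19.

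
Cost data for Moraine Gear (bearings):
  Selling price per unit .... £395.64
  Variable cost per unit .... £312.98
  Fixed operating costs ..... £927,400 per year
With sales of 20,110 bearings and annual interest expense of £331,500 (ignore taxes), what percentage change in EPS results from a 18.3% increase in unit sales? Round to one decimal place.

Total contribution margin = 20,110 × £82.66 = £1,662,292.60.
Operating income = contribution − fixed costs = £1,662,292.60 − £927,400 = £734,892.60.
Interest = £331,500.00, so EBIT − I = £403,392.60.
DCL = total CM / (EBIT − I) = £1,662,292.60 / £403,392.60 = 4.1208.
EPS therefore changes by 4.1208 × (+18.3%) = +75.4%.

+75.4%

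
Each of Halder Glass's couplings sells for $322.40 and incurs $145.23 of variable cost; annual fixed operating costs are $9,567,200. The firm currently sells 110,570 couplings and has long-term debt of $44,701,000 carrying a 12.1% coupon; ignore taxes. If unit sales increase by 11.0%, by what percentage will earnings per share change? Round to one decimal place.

At 110,570 units, contribution = 110,570 × $177.17 = $19,589,686.90.
Operating income = contribution − fixed costs = $19,589,686.90 − $9,567,200 = $10,022,486.90.
Interest = $5,408,821.00, so EBIT − I = $4,613,665.90.
Degree of combined leverage = contribution ÷ (EBIT − I) = $19,589,686.90 ÷ $4,613,665.90 = 4.2460.
EPS therefore changes by 4.2460 × (+11.0%) = +46.7%.

+46.7%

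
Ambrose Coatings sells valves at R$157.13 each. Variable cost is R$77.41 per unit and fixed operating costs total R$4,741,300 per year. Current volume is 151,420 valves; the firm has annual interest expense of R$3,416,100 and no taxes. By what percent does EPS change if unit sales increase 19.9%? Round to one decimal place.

+61.4%

At 151,420 units, contribution = 151,420 × R$79.72 = R$12,071,202.40.
EBIT = R$12,071,202.40 − R$4,741,300 = R$7,329,902.40.
Interest = R$3,416,100.00, so EBIT − I = R$3,913,802.40.
Degree of combined leverage = contribution ÷ (EBIT − I) = R$12,071,202.40 ÷ R$3,913,802.40 = 3.0843.
%ΔEPS = DCL × %ΔSales = 3.0843 × +19.9% = +61.4%.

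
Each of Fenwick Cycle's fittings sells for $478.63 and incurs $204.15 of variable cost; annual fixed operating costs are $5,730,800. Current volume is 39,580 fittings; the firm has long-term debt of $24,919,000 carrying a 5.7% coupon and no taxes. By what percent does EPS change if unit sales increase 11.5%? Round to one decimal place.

Contribution at this volume is 39,580 × $274.48 = $10,863,918.40.
Subtracting fixed costs: EBIT = $10,863,918.40 − $5,730,800 = $5,133,118.40.
Interest = $1,420,383.00, so EBIT − I = $3,712,735.40.
DCL = total CM / (EBIT − I) = $10,863,918.40 / $3,712,735.40 = 2.9261.
EPS therefore changes by 2.9261 × (+11.5%) = +33.7%.

+33.7%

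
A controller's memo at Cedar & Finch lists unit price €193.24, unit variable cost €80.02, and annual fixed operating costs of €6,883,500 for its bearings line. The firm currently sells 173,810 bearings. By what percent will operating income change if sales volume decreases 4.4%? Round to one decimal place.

-6.8%

Contribution at this volume is 173,810 × €113.22 = €19,678,768.20.
EBIT = €19,678,768.20 − €6,883,500 = €12,795,268.20.
DOL = contribution ÷ EBIT = €19,678,768.20 ÷ €12,795,268.20 = 1.5380.
So EBIT moves 1.5380 × (-4.4%) = -6.8%.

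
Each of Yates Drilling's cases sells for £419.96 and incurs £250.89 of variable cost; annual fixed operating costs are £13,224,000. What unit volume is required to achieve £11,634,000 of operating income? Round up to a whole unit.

147,028 cases

Each unit contributes £419.96 − £250.89 = £169.07.
Units = (FC + target) / CM = (£13,224,000 + £11,634,000) / £169.07 = 147,027.86, so 147,028 cases.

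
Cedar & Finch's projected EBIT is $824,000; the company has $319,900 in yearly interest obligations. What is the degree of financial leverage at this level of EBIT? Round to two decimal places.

Annual interest charges come to $319,900.00.
DFL = EBIT ÷ (EBIT − I) = $824,000 ÷ ($824,000 − $319,900.00) = $824,000 ÷ $504,100.00 = 1.6346.

1.63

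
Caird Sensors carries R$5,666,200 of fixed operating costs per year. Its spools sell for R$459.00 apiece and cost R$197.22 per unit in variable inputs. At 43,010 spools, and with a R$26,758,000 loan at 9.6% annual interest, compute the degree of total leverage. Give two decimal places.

3.72

Contribution at this volume is 43,010 × R$261.78 = R$11,259,157.80.
Operating income = contribution − fixed costs = R$11,259,157.80 − R$5,666,200 = R$5,592,957.80. Interest = R$2,568,768.00, so EBIT − I = R$3,024,189.80.
Degree of total leverage = total CM / (EBIT − interest) = R$11,259,157.80 / R$3,024,189.80 = 3.7230.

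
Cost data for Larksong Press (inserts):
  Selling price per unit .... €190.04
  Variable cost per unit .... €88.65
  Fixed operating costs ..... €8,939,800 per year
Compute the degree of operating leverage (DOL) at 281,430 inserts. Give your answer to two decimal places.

At 281,430 units, contribution = 281,430 × €101.39 = €28,534,187.70.
Subtracting fixed costs: EBIT = €28,534,187.70 − €8,939,800 = €19,594,387.70.
So DOL = total CM / EBIT = €28,534,187.70 / €19,594,387.70 = 1.4562.

1.46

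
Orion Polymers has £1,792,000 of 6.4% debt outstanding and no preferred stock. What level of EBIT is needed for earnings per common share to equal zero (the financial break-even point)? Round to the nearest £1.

£114,688

Annual interest = 6.4% × £1,792,000 = £114,688.00.
With no preferred dividends, EPS = 0 when EBIT exactly covers interest, so the financial break-even EBIT is £114,688.00.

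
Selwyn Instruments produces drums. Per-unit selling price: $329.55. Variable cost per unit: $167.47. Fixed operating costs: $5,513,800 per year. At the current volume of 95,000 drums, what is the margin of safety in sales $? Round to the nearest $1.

Contribution margin per unit = $329.55 − $167.47 = $162.08. Break-even units = $5,513,800 ÷ $162.08 = 34,019.00; break-even revenue = 34,019.00 × $329.55 = $11,210,962.43.
Current sales = 95,000 × $329.55 = $31,307,250.00.
Margin of safety = $31,307,250.00 − $11,210,962.43 = $20,096,288.

$20,096,288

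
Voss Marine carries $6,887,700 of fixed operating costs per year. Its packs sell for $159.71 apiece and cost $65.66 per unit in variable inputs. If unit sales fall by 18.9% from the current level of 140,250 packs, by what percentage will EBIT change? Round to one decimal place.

Total contribution margin = 140,250 × $94.05 = $13,190,512.50.
Operating income = contribution − fixed costs = $13,190,512.50 − $6,887,700 = $6,302,812.50.
Degree of operating leverage = $13,190,512.50 / $6,302,812.50 = 2.0928.
So EBIT moves 2.0928 × (-18.9%) = -39.6%.

-39.6%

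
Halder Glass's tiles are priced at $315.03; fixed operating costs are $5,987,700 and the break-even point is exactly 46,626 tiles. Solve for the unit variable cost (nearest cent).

Contribution per unit must be FC / Q = $5,987,700 / 46,626 = $128.4198.
Variable cost per unit = $315.03 − $128.4198 = $186.61.

$186.61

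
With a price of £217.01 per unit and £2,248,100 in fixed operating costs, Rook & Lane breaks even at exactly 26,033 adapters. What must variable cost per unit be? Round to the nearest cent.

At break-even, FC = Q × (P − VC), so P − VC = £2,248,100 ÷ 26,033 = £86.3558.
Variable cost per unit = £217.01 − £86.3558 = £130.65.

£130.65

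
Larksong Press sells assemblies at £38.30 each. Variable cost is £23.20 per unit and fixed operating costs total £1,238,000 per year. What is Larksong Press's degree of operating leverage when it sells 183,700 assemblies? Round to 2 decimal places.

1.81

Total contribution margin = 183,700 × £15.10 = £2,773,870.00.
Operating income = contribution − fixed costs = £2,773,870.00 − £1,238,000 = £1,535,870.00.
DOL = contribution ÷ EBIT = £2,773,870.00 ÷ £1,535,870.00 = 1.8061.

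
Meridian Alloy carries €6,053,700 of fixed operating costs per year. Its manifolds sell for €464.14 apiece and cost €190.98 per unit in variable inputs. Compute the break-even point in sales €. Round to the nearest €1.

CM per unit = €464.14 − €190.98 = €273.16; CM ratio = €273.16 / €464.14 = 0.5885.
Break-even revenue = fixed costs × price ÷ CM = €6,053,700 × €464.14 ÷ €273.16 = €10,286,148.

€10,286,148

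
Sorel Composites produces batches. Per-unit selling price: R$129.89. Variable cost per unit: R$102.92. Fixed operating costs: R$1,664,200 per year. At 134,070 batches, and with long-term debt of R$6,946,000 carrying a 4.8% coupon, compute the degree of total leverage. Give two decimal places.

Total contribution margin = 134,070 × R$26.97 = R$3,615,867.90.
EBIT = R$3,615,867.90 − R$1,664,200 = R$1,951,667.90. Interest = R$333,408.00.
DOL = R$3,615,867.90 ÷ R$1,951,667.90 = 1.8527; DFL = R$1,951,667.90 ÷ R$1,618,259.90 = 1.2060.
DCL = DOL × DFL = 1.8527 × 1.2060 = 2.2344.

2.23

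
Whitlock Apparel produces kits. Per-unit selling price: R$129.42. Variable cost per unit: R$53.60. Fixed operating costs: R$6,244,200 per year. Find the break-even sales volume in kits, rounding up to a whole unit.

Contribution margin per unit = R$129.42 − R$53.60 = R$75.82.
Units to break even: R$6,244,200 ÷ R$75.82 = 82,355.58, rounded up to 82,356.

82,356 kits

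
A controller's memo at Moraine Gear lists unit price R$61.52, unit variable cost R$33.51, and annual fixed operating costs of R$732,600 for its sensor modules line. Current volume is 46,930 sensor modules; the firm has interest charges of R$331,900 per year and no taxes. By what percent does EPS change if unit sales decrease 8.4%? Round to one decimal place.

-44.2%

Total contribution margin = 46,930 × R$28.01 = R$1,314,509.30.
Subtracting fixed costs: EBIT = R$1,314,509.30 − R$732,600 = R$581,909.30.
Interest = R$331,900.00, so EBIT − I = R$250,009.30.
Degree of combined leverage = contribution ÷ (EBIT − I) = R$1,314,509.30 ÷ R$250,009.30 = 5.2578.
EPS therefore changes by 5.2578 × (-8.4%) = -44.2%.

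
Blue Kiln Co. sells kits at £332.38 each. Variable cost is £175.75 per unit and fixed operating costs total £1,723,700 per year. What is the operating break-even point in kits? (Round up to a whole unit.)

11,005 kits

Unit CM = price − variable cost = £332.38 − £175.75 = £156.63.
Break-even volume = fixed costs ÷ CM per unit = £1,723,700 ÷ £156.63 = 11,004.92, so 11,005 kits.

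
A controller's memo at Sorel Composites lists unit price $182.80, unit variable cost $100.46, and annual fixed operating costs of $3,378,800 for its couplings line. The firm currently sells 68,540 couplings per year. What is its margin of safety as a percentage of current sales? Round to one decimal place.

40.1%

Contribution margin per unit = $182.80 − $100.46 = $82.34. Break-even units = $3,378,800 ÷ $82.34 = 41,034.73; break-even revenue = 41,034.73 × $182.80 = $7,501,149.38.
Current sales = 68,540 × $182.80 = $12,529,112.00.
Margin of safety = ($12,529,112.00 − $7,501,149.38) ÷ $12,529,112.00 = 40.1%.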